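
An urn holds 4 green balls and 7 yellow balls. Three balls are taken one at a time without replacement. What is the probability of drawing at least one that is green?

P(no green) = 7/11 × 6/10 × 5/9 = 210/990 = 7/33.
P(at least one) = 1 − 7/33 = 26/33.

26/33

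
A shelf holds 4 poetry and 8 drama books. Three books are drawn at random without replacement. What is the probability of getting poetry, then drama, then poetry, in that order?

Chain rule:
P = 4/12 × 8/11 × 3/10 = 96/1320 = 4/55.

4/55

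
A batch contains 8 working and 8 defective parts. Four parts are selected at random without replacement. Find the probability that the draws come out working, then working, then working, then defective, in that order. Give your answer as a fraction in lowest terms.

4/65

Each draw changes the counts, so multiply the conditional probabilities along the sequence:
P = 8/16 × 7/15 × 6/14 × 8/13 = 2688/43680 = 4/65.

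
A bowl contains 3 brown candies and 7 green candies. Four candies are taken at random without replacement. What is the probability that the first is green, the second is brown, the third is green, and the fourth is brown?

Multiply the probability of each draw given the previous ones:
P = 7/10 × 3/9 × 6/8 × 2/7 = 252/5040 = 1/20.

1/20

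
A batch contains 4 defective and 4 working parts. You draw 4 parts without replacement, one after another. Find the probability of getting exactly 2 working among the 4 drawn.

18/35

One ordering (working drawn first) has probability 4/8 × 3/7 × 4/6 × 3/5 = 144/1680 = 3/35.
There are C(4,2) = 6 such orderings, each equally likely, so P = 6 × 3/35 = 18/35.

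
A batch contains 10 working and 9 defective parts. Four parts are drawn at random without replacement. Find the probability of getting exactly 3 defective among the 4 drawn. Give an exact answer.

One ordering (defective drawn first) has probability 9/19 × 8/18 × 7/17 × 10/16 = 5040/93024 = 35/646.
There are C(4,3) = 4 such orderings, each equally likely, so P = 4 × 35/646 = 70/323.

70/323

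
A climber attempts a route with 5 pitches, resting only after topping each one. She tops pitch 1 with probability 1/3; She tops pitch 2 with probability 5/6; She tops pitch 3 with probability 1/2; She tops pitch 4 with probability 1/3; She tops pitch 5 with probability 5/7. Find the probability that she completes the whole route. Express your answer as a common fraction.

25/756

Multiplying along the chain,
P = 1/3 × 5/6 × 1/2 × 1/3 × 5/7 = 25/756.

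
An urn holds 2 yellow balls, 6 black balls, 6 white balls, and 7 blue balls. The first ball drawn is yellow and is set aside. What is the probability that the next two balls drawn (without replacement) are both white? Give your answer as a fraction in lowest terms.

3/38

After the first draw, 6 of the remaining 20 balls are white.
P = 6/20 × 5/19 = 30/380 = 3/38.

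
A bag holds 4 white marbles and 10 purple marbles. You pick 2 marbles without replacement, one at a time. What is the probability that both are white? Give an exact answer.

P(all white) = 4/14 × 3/13 = 12/182 = 6/91.

6/91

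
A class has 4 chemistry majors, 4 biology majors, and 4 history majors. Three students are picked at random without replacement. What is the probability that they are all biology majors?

1/55

P = 4/12 × 3/11 × 2/10 = 24/1320 = 1/55.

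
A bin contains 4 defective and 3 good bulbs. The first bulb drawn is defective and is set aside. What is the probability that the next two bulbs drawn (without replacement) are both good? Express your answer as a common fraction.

1/5

With the first bulb removed, 3 good remain out of 6.
P = 3/6 × 2/5 = 6/30 = 1/5.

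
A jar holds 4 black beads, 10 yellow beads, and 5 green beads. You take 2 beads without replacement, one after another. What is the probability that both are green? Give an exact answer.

10/171

P = 5/19 × 4/18 = 20/342 = 10/171.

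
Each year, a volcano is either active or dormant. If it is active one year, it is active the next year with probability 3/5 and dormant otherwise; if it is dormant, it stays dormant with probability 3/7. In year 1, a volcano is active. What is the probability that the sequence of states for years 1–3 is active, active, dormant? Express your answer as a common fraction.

6/25

Year 1 is given. For each transition, use the conditional probability from the current state:
P(active | active) = 3/5; P(dormant | active) = 2/5.
P = 3/5 × 2/5 = 6/25.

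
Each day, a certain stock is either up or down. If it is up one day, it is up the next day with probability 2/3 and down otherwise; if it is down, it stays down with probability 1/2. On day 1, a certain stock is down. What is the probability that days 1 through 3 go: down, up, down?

1/6

Day 1 is given. For each transition, use the conditional probability from the current state:
P(up | down) = 1/2; P(down | up) = 1/3.
P = 1/2 × 1/3 = 1/6.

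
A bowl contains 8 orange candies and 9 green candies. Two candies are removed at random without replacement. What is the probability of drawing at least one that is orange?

P(no orange) = 9/17 × 8/16 = 72/272 = 9/34.
P(at least one) = 1 − 9/34 = 25/34.

25/34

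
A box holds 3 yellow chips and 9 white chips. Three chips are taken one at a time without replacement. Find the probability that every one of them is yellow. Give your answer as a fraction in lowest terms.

P = 3/12 × 2/11 × 1/10 = 6/1320 = 1/220.

1/220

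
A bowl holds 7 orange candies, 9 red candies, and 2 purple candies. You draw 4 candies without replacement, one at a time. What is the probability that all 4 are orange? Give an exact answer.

7/612

P(every draw is orange) = 7/18 × 6/17 × 5/16 × 4/15 = 840/73440 = 7/612.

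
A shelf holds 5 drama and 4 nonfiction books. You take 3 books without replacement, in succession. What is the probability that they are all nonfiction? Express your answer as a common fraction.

P = 4/9 × 3/8 × 2/7 = 24/504 = 1/21.

1/21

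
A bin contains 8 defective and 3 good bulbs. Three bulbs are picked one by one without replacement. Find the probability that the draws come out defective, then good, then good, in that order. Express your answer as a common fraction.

8/165

Chain rule:
P = 8/11 × 3/10 × 2/9 = 48/990 = 8/165.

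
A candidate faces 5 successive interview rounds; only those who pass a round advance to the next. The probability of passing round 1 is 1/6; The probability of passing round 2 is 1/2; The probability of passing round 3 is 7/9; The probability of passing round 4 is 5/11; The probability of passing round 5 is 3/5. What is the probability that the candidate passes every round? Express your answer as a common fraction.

Each stage is reached only if all earlier stages succeed, so
P = 1/6 × 1/2 × 7/9 × 5/11 × 3/5 = 105/5940 = 7/396.

7/396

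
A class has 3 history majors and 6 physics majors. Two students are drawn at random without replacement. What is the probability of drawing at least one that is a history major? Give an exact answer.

P(no history majors) = 6/9 × 5/8 = 30/72 = 5/12.
P(at least one) = 1 − 5/12 = 7/12.

7/12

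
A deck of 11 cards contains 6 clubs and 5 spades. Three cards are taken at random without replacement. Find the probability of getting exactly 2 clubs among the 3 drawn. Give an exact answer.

5/11

One ordering (clubs drawn first) has probability 6/11 × 5/10 × 5/9 = 150/990 = 5/33.
There are C(3,2) = 3 such orderings, each equally likely, so P = 3 × 5/33 = 5/11.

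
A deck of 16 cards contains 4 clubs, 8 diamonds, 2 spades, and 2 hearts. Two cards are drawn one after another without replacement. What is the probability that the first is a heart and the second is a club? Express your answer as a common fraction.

Multiply the probability of each draw given the previous ones:
P = 2/16 × 4/15 = 8/240 = 1/30.

1/30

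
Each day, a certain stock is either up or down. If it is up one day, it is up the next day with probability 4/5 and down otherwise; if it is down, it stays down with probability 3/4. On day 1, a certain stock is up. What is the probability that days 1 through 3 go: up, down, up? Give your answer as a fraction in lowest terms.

Day 1 is given. For each transition, use the conditional probability from the current state:
P(down | up) = 1/5; P(up | down) = 1/4.
P = 1/5 × 1/4 = 1/20.

1/20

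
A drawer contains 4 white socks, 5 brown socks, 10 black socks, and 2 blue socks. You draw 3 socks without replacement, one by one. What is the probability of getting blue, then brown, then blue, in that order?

Each draw changes the counts, so multiply the conditional probabilities along the sequence:
P = 2/21 × 5/20 × 1/19 = 10/7980 = 1/798.

1/798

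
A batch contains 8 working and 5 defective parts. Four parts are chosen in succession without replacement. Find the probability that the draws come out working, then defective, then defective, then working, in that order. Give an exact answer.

28/429

Each draw changes the counts, so multiply the conditional probabilities along the sequence:
P = 8/13 × 5/12 × 4/11 × 7/10 = 1120/17160 = 28/429.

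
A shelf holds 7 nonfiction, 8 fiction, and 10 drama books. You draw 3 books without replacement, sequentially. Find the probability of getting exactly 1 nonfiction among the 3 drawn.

1071/2300

One ordering (nonfiction drawn first) has probability 7/25 × 18/24 × 17/23 = 2142/13800 = 357/2300.
There are C(3,1) = 3 such orderings, each equally likely, so P = 3 × 357/2300 = 1071/2300.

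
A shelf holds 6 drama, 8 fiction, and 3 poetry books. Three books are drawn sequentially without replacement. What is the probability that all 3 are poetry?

1/680

P(all poetry) = 3/17 × 2/16 × 1/15 = 6/4080 = 1/680.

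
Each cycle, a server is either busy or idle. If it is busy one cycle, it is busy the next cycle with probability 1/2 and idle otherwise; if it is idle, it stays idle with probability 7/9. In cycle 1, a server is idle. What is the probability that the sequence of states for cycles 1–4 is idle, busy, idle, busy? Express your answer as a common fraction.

2/81

Cycle 1 is given. For each transition, use the conditional probability from the current state:
P(busy | idle) = 2/9; P(idle | busy) = 1/2; P(busy | idle) = 2/9.
P = 2/9 × 1/2 × 2/9 = 4/162 = 2/81.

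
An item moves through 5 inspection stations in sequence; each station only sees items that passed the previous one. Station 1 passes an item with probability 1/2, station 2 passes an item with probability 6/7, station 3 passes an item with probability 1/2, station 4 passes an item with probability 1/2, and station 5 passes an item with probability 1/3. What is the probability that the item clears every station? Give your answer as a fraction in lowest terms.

1/28

Multiplying along the chain,
P = 1/2 × 6/7 × 1/2 × 1/2 × 1/3 = 6/168 = 1/28.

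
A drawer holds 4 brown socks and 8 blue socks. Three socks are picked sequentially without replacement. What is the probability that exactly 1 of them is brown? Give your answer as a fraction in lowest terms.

28/55

One ordering (brown drawn first) has probability 4/12 × 8/11 × 7/10 = 224/1320 = 28/165.
There are C(3,1) = 3 such orderings, each equally likely, so P = 3 × 28/165 = 28/55.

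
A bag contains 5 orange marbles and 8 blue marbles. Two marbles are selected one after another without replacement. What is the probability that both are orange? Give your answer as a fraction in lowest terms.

P(every draw is orange) = 5/13 × 4/12 = 20/156 = 5/39.

5/39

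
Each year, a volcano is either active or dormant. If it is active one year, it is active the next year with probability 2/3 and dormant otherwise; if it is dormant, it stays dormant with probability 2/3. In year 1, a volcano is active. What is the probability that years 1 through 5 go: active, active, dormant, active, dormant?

Year 1 is given. For each transition, use the conditional probability from the current state:
P(active | active) = 2/3; P(dormant | active) = 1/3; P(active | dormant) = 1/3; P(dormant | active) = 1/3.
P = 2/3 × 1/3 × 1/3 × 1/3 = 2/81.

2/81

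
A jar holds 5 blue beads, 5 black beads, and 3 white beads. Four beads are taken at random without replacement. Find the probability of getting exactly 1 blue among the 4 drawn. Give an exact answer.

56/143

One ordering (blue drawn first) has probability 5/13 × 8/12 × 7/11 × 6/10 = 1680/17160 = 14/143.
There are C(4,1) = 4 such orderings, each equally likely, so P = 4 × 14/143 = 56/143.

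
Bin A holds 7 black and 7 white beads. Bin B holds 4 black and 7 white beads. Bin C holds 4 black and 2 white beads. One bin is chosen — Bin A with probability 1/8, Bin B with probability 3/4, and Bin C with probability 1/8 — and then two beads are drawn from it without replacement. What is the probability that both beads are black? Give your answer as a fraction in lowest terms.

From Bin A: P(both black) = (7/14)(6/13) = 3/13.
From Bin B: P(both black) = (4/11)(3/10) = 6/55.
From Bin C: P(both black) = (4/6)(3/5) = 2/5.
Total probability = (1/8)(3/13) + (3/4)(6/55) + (1/8)(2/5) = 919/5720.

919/5720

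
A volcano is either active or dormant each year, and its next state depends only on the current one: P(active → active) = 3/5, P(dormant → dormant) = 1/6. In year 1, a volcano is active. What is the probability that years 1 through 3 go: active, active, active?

9/25

Year 1 is given. For each transition, use the conditional probability from the current state:
P(active | active) = 3/5; P(active | active) = 3/5.
P = 3/5 × 3/5 = 9/25.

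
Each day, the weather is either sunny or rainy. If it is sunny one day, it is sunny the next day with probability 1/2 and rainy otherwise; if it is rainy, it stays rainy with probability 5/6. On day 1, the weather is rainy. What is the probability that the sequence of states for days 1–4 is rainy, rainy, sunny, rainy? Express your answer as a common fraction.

5/72

Day 1 is given. For each transition, use the conditional probability from the current state:
P(rainy | rainy) = 5/6; P(sunny | rainy) = 1/6; P(rainy | sunny) = 1/2.
P = 5/6 × 1/6 × 1/2 = 5/72.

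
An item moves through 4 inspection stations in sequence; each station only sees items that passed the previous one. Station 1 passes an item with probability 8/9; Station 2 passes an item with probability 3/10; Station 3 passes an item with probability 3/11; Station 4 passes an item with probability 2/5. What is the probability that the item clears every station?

8/275

Multiplying along the chain,
P = 8/9 × 3/10 × 3/11 × 2/5 = 144/4950 = 8/275.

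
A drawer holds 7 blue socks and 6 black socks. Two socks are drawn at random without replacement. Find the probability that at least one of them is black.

19/26

P(no black) = 7/13 × 6/12 = 42/156 = 7/26.
P(at least one) = 1 − 7/26 = 19/26.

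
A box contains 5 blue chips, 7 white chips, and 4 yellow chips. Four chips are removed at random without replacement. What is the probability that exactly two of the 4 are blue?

One ordering (blue drawn first) has probability 5/16 × 4/15 × 11/14 × 10/13 = 2200/43680 = 55/1092.
There are C(4,2) = 6 such orderings, each equally likely, so P = 6 × 55/1092 = 55/182.

55/182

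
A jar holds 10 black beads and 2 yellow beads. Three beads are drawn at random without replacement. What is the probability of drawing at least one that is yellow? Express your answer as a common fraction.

P(no yellow) = 10/12 × 9/11 × 8/10 = 720/1320 = 6/11.
P(at least one) = 1 − 6/11 = 5/11.

5/11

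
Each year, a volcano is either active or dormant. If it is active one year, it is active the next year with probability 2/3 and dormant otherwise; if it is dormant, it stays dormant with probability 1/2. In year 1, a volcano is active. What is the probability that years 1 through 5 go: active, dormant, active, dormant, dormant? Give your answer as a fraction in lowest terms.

Year 1 is given. For each transition, use the conditional probability from the current state:
P(dormant | active) = 1/3; P(active | dormant) = 1/2; P(dormant | active) = 1/3; P(dormant | dormant) = 1/2.
P = 1/3 × 1/2 × 1/3 × 1/2 = 1/36.

1/36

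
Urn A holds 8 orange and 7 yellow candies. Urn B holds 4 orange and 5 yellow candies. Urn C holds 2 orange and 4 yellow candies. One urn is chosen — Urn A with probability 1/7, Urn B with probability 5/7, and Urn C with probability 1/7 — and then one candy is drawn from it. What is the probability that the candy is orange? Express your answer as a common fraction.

139/315

From Urn A: P(orange) = 8/15.
From Urn B: P(orange) = 4/9.
From Urn C: P(orange) = 2/6.
Total probability = (1/7)(8/15) + (5/7)(4/9) + (1/7)(2/6) = 139/315.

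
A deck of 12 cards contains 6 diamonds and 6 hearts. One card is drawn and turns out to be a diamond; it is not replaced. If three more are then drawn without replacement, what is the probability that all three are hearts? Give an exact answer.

After the first draw, 6 of the remaining 11 cards are hearts.
P = 6/11 × 5/10 × 4/9 = 120/990 = 4/33.

4/33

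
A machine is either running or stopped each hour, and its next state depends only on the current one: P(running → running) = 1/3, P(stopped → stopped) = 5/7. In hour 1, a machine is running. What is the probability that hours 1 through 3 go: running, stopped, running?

Hour 1 is given. For each transition, use the conditional probability from the current state:
P(stopped | running) = 2/3; P(running | stopped) = 2/7.
P = 2/3 × 2/7 = 4/21.

4/21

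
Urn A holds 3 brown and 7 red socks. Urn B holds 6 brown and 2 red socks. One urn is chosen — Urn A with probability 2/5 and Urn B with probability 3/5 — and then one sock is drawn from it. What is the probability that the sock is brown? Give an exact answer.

57/100

From Urn A: P(brown) = 3/10.
From Urn B: P(brown) = 6/8.
Total probability = (2/5)(3/10) + (3/5)(6/8) = 57/100.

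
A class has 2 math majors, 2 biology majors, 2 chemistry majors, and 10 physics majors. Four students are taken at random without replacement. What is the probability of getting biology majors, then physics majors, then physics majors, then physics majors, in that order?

3/91

Chain rule:
P = 2/16 × 10/15 × 9/14 × 8/13 = 1440/43680 = 3/91.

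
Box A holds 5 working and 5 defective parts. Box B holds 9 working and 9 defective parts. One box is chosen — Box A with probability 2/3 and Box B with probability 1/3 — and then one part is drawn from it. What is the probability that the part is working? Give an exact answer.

1/2

From Box A: P(working) = 5/10.
From Box B: P(working) = 9/18.
Total probability = (2/3)(5/10) + (1/3)(9/18) = 1/2.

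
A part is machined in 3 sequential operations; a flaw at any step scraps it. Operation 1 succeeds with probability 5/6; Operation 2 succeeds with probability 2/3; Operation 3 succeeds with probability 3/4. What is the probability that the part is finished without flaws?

5/12

The events are sequential, so multiply the conditional probabilities:
P = 5/6 × 2/3 × 3/4 = 30/72 = 5/12.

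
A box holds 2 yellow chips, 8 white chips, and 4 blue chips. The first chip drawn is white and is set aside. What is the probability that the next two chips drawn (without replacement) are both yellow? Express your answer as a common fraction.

With the first chip removed, 2 yellow remain out of 13.
P = 2/13 × 1/12 = 2/156 = 1/78.

1/78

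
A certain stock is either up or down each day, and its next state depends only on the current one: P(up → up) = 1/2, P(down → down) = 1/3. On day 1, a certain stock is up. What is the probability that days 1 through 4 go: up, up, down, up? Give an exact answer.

Day 1 is given. For each transition, use the conditional probability from the current state:
P(up | up) = 1/2; P(down | up) = 1/2; P(up | down) = 2/3.
P = 1/2 × 1/2 × 2/3 = 2/12 = 1/6.

1/6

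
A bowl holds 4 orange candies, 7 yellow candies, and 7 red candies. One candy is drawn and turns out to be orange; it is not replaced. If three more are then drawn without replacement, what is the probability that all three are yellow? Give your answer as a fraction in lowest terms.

With the first candy removed, 7 yellow remain out of 17.
P = 7/17 × 6/16 × 5/15 = 210/4080 = 7/136.

7/136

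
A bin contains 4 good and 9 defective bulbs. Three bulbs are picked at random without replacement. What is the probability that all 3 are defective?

P(all defective) = 9/13 × 8/12 × 7/11 = 504/1716 = 42/143.

42/143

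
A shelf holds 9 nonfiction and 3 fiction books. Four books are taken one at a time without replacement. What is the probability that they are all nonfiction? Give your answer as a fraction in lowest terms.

P(all nonfiction) = 9/12 × 8/11 × 7/10 × 6/9 = 3024/11880 = 14/55.

14/55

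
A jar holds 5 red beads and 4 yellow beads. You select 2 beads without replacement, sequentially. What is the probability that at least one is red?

5/6

P(no red) = 4/9 × 3/8 = 12/72 = 1/6.
P(at least one) = 1 − 1/6 = 5/6.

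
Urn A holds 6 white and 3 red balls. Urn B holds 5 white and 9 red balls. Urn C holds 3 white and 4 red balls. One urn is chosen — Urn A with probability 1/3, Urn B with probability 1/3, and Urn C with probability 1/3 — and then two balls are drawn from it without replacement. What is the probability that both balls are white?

From Urn A: P(both white) = (6/9)(5/8) = 5/12.
From Urn B: P(both white) = (5/14)(4/13) = 10/91.
From Urn C: P(both white) = (3/7)(2/6) = 1/7.
Total probability = (1/3)(5/12) + (1/3)(10/91) + (1/3)(1/7) = 731/3276.

731/3276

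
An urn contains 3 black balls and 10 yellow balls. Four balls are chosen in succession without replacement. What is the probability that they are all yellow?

42/143

P(every draw is yellow) = 10/13 × 9/12 × 8/11 × 7/10 = 5040/17160 = 42/143.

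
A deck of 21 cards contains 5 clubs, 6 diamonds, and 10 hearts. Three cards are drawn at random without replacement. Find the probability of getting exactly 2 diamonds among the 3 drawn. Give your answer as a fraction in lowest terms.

45/266

One ordering (diamonds drawn first) has probability 6/21 × 5/20 × 15/19 = 450/7980 = 15/266.
There are C(3,2) = 3 such orderings, each equally likely, so P = 3 × 15/266 = 45/266.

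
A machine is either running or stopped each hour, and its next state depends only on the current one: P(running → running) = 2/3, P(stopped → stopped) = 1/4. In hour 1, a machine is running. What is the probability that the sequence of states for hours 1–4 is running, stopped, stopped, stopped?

Hour 1 is given. For each transition, use the conditional probability from the current state:
P(stopped | running) = 1/3; P(stopped | stopped) = 1/4; P(stopped | stopped) = 1/4.
P = 1/3 × 1/4 × 1/4 = 1/48.

1/48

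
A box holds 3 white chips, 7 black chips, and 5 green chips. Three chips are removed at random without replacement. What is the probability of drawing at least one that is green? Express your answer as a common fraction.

P(no green) = 10/15 × 9/14 × 8/13 = 720/2730 = 24/91.
P(at least one) = 1 − 24/91 = 67/91.

67/91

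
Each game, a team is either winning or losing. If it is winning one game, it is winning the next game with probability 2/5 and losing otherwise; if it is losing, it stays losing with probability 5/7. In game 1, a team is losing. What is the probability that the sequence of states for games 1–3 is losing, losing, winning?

10/49

Game 1 is given. For each transition, use the conditional probability from the current state:
P(losing | losing) = 5/7; P(winning | losing) = 2/7.
P = 5/7 × 2/7 = 10/49.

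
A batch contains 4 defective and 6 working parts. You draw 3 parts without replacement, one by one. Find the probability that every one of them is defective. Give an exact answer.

P(every draw is defective) = 4/10 × 3/9 × 2/8 = 24/720 = 1/30.

1/30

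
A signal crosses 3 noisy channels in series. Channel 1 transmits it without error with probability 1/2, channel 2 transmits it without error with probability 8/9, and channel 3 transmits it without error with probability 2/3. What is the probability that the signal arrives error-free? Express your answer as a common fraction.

8/27

Multiplying along the chain,
P = 1/2 × 8/9 × 2/3 = 16/54 = 8/27.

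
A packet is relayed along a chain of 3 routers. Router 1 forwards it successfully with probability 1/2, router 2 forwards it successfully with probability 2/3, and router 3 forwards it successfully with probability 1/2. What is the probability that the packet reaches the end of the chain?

Each stage is reached only if all earlier stages succeed, so
P = 1/2 × 2/3 × 1/2 = 2/12 = 1/6.

1/6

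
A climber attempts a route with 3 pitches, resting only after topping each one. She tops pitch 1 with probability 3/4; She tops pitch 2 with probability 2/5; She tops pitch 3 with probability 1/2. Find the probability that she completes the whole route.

Multiplying along the chain,
P = 3/4 × 2/5 × 1/2 = 6/40 = 3/20.

3/20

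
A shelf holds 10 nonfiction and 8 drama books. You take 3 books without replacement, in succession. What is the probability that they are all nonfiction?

P = 10/18 × 9/17 × 8/16 = 720/4896 = 5/34.

5/34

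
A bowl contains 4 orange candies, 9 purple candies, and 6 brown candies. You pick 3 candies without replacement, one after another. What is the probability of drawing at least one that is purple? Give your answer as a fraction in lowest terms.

P(no purple) = 10/19 × 9/18 × 8/17 = 720/5814 = 40/323.
P(at least one) = 1 − 40/323 = 283/323.

283/323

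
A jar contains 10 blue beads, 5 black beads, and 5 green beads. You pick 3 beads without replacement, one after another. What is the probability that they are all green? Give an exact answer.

P = 5/20 × 4/19 × 3/18 = 60/6840 = 1/114.

1/114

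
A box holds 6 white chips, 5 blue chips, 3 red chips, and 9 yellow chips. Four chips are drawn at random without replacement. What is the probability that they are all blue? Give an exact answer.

P(every draw is blue) = 5/23 × 4/22 × 3/21 × 2/20 = 120/212520 = 1/1771.

1/1771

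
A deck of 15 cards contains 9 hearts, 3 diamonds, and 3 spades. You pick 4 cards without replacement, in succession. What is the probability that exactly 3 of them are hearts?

24/65

One ordering (hearts drawn first) has probability 9/15 × 8/14 × 7/13 × 6/12 = 3024/32760 = 6/65.
There are C(4,3) = 4 such orderings, each equally likely, so P = 4 × 6/65 = 24/65.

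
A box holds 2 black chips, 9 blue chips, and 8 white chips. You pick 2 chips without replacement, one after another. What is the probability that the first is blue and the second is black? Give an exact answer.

1/19

Each draw changes the counts, so multiply the conditional probabilities along the sequence:
P = 9/19 × 2/18 = 18/342 = 1/19.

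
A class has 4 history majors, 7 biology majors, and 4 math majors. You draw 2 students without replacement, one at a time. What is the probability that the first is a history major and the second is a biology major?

2/15

Multiply the probability of each draw given the previous ones:
P = 4/15 × 7/14 = 28/210 = 2/15.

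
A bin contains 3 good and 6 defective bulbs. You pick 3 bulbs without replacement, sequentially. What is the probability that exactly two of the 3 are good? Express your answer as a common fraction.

One ordering (good drawn first) has probability 3/9 × 2/8 × 6/7 = 36/504 = 1/14.
There are C(3,2) = 3 such orderings, each equally likely, so P = 3 × 1/14 = 3/14.

3/14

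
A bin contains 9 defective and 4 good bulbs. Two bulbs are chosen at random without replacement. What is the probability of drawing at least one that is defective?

P(no defective) = 4/13 × 3/12 = 12/156 = 1/13.
P(at least one) = 1 − 1/13 = 12/13.

12/13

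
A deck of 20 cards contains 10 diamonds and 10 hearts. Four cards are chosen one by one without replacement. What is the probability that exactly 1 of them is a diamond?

One ordering (a diamond drawn first) has probability 10/20 × 10/19 × 9/18 × 8/17 = 7200/116280 = 20/323.
There are C(4,1) = 4 such orderings, each equally likely, so P = 4 × 20/323 = 80/323.

80/323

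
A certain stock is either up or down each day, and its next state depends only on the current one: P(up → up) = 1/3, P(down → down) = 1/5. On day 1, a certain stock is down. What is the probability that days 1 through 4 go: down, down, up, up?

Day 1 is given. For each transition, use the conditional probability from the current state:
P(down | down) = 1/5; P(up | down) = 4/5; P(up | up) = 1/3.
P = 1/5 × 4/5 × 1/3 = 4/75.

4/75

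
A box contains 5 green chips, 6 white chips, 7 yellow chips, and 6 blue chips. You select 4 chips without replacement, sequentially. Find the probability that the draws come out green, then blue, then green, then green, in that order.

Chain rule:
P = 5/24 × 6/23 × 4/22 × 3/21 = 360/255024 = 5/3542.

5/3542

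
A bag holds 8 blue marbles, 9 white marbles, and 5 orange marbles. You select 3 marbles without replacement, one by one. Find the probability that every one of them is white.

3/55

P(every draw is white) = 9/22 × 8/21 × 7/20 = 504/9240 = 3/55.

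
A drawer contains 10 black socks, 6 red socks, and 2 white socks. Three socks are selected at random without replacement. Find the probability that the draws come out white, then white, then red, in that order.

Chain rule:
P = 2/18 × 1/17 × 6/16 = 12/4896 = 1/408.

1/408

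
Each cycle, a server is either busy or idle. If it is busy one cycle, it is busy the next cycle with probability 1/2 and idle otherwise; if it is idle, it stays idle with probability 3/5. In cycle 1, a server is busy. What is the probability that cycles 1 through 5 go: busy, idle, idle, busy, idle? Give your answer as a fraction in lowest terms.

3/50

Cycle 1 is given. For each transition, use the conditional probability from the current state:
P(idle | busy) = 1/2; P(idle | idle) = 3/5; P(busy | idle) = 2/5; P(idle | busy) = 1/2.
P = 1/2 × 3/5 × 2/5 × 1/2 = 6/100 = 3/50.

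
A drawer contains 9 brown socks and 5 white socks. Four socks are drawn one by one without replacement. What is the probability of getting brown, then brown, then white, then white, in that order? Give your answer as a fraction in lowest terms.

Chain rule:
P = 9/14 × 8/13 × 5/12 × 4/11 = 1440/24024 = 60/1001.

60/1001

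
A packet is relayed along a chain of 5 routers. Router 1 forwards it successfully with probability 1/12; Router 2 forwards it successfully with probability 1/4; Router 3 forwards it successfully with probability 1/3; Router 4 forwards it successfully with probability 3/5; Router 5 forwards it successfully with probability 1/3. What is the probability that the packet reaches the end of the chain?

Each stage is reached only if all earlier stages succeed, so
P = 1/12 × 1/4 × 1/3 × 3/5 × 1/3 = 3/2160 = 1/720.

1/720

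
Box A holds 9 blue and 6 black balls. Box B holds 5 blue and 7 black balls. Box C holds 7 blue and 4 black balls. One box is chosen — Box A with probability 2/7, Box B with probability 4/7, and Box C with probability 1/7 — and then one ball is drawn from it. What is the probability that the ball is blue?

578/1155

From Box A: P(blue) = 9/15.
From Box B: P(blue) = 5/12.
From Box C: P(blue) = 7/11.
Total probability = (2/7)(9/15) + (4/7)(5/12) + (1/7)(7/11) = 578/1155.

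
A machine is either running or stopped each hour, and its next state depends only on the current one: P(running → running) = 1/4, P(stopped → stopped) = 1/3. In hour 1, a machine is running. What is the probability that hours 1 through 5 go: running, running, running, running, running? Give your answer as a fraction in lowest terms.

Hour 1 is given. For each transition, use the conditional probability from the current state:
P(running | running) = 1/4; P(running | running) = 1/4; P(running | running) = 1/4; P(running | running) = 1/4.
P = 1/4 × 1/4 × 1/4 × 1/4 = 1/256.

1/256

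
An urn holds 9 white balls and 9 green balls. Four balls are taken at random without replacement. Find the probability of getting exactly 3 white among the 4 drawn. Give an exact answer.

One ordering (white drawn first) has probability 9/18 × 8/17 × 7/16 × 9/15 = 4536/73440 = 21/340.
There are C(4,3) = 4 such orderings, each equally likely, so P = 4 × 21/340 = 21/85.

21/85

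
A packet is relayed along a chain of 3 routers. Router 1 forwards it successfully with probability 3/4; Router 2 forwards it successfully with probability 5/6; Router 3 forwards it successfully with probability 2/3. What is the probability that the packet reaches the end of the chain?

Multiplying along the chain,
P = 3/4 × 5/6 × 2/3 = 30/72 = 5/12.

5/12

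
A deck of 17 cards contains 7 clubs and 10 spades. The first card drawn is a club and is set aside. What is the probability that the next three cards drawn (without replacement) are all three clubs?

1/28

With the first card removed, 6 clubs remain out of 16.
P = 6/16 × 5/15 × 4/14 = 120/3360 = 1/28.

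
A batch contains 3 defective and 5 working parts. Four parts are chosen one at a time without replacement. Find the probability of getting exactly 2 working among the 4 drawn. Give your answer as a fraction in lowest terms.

3/7

One ordering (working drawn first) has probability 5/8 × 4/7 × 3/6 × 2/5 = 120/1680 = 1/14.
There are C(4,2) = 6 such orderings, each equally likely, so P = 6 × 1/14 = 3/7.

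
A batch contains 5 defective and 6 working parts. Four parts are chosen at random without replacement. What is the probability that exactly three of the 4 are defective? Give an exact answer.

One ordering (defective drawn first) has probability 5/11 × 4/10 × 3/9 × 6/8 = 360/7920 = 1/22.
There are C(4,3) = 4 such orderings, each equally likely, so P = 4 × 1/22 = 2/11.

2/11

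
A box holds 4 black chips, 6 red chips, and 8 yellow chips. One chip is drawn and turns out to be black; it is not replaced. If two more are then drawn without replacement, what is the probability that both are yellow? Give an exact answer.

7/34

After the first draw, 8 of the remaining 17 chips are yellow.
P = 8/17 × 7/16 = 56/272 = 7/34.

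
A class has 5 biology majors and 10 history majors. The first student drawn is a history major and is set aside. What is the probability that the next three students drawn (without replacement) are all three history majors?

After the first draw, 9 of the remaining 14 students are history majors.
P = 9/14 × 8/13 × 7/12 = 504/2184 = 3/13.

3/13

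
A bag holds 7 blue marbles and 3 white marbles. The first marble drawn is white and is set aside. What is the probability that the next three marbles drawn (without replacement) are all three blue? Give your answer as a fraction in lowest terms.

After the first draw, 7 of the remaining 9 marbles are blue.
P = 7/9 × 6/8 × 5/7 = 210/504 = 5/12.

5/12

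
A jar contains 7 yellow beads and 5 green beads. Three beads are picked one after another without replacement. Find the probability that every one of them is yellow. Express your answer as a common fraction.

7/44

P = 7/12 × 6/11 × 5/10 = 210/1320 = 7/44.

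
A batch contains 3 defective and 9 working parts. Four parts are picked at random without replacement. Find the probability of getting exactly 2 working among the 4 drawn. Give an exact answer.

One ordering (working drawn first) has probability 9/12 × 8/11 × 3/10 × 2/9 = 432/11880 = 2/55.
There are C(4,2) = 6 such orderings, each equally likely, so P = 6 × 2/55 = 12/55.

12/55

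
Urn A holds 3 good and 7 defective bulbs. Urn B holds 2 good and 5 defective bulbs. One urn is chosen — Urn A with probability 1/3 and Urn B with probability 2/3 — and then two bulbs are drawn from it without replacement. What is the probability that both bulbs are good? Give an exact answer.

From Urn A: P(both good) = (3/10)(2/9) = 1/15.
From Urn B: P(both good) = (2/7)(1/6) = 1/21.
Total probability = (1/3)(1/15) + (2/3)(1/21) = 17/315.

17/315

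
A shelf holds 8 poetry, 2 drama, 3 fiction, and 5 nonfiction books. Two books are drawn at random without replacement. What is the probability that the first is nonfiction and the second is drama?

5/153

Chain rule:
P = 5/18 × 2/17 = 10/306 = 5/153.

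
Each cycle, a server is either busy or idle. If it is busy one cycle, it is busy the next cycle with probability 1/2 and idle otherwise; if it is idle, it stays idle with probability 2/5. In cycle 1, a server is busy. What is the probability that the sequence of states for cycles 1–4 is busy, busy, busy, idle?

Cycle 1 is given. For each transition, use the conditional probability from the current state:
P(busy | busy) = 1/2; P(busy | busy) = 1/2; P(idle | busy) = 1/2.
P = 1/2 × 1/2 × 1/2 = 1/8.

1/8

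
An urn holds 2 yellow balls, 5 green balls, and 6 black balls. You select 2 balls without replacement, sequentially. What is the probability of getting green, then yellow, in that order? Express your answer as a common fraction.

Each draw changes the counts, so multiply the conditional probabilities along the sequence:
P = 5/13 × 2/12 = 10/156 = 5/78.

5/78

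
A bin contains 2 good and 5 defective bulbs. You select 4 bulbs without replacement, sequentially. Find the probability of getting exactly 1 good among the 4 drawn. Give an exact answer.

4/7

One ordering (good drawn first) has probability 2/7 × 5/6 × 4/5 × 3/4 = 120/840 = 1/7.
There are C(4,1) = 4 such orderings, each equally likely, so P = 4 × 1/7 = 4/7.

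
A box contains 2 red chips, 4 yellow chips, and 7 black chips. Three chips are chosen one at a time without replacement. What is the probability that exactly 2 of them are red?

One ordering (red drawn first) has probability 2/13 × 1/12 × 11/11 = 22/1716 = 1/78.
There are C(3,2) = 3 such orderings, each equally likely, so P = 3 × 1/78 = 1/26.

1/26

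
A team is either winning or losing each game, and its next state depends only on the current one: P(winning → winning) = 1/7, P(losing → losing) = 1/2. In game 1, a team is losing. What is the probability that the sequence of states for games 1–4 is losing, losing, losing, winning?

Game 1 is given. For each transition, use the conditional probability from the current state:
P(losing | losing) = 1/2; P(losing | losing) = 1/2; P(winning | losing) = 1/2.
P = 1/2 × 1/2 × 1/2 = 1/8.

1/8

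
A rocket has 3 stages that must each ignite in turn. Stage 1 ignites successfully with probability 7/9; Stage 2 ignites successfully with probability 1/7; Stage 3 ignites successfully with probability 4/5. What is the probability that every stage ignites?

4/45

Multiplying along the chain,
P = 7/9 × 1/7 × 4/5 = 28/315 = 4/45.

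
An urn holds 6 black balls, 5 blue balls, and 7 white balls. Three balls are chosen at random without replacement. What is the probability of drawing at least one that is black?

149/204

P(no black) = 12/18 × 11/17 × 10/16 = 1320/4896 = 55/204.
P(at least one) = 1 − 55/204 = 149/204.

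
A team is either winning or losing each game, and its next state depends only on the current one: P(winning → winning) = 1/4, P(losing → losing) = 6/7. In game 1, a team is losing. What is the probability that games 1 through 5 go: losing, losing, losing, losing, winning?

216/2401

Game 1 is given. For each transition, use the conditional probability from the current state:
P(losing | losing) = 6/7; P(losing | losing) = 6/7; P(losing | losing) = 6/7; P(winning | losing) = 1/7.
P = 6/7 × 6/7 × 6/7 × 1/7 = 216/2401.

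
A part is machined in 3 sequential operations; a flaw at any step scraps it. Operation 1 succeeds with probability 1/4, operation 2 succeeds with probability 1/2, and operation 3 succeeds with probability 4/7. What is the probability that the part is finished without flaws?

1/14

Each stage is reached only if all earlier stages succeed, so
P = 1/4 × 1/2 × 4/7 = 4/56 = 1/14.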